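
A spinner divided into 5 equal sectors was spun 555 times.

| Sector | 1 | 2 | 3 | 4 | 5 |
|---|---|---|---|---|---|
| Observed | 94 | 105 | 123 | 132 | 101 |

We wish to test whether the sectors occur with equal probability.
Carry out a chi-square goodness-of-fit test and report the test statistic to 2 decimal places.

9.10

Expected count for each of the 5 categories: 555/5 = 111.
1: (94 − 111)²/111 = 289/111 = 2.604
2: (105 − 111)²/111 = 36/111 = 0.324
3: (123 − 111)²/111 = 144/111 = 1.297
4: (132 − 111)²/111 = 441/111 = 3.973
5: (101 − 111)²/111 = 100/111 = 0.901
Sum = 9.10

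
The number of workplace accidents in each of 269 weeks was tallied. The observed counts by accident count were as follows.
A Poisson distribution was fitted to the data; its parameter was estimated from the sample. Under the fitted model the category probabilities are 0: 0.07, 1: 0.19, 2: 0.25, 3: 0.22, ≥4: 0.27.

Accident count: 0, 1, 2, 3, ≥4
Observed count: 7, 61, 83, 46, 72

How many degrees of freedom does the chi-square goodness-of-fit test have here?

3

There are k = 5 categories and 1 parameter estimated from the data, so df = 5 − 1 − 1 = 3.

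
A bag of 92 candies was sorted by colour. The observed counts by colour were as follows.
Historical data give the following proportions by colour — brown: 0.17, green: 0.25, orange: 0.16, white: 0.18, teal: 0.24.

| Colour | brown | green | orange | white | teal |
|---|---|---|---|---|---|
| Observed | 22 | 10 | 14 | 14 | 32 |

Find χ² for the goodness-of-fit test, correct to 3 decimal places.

14.822

Expected counts E_i = n·p_i: 92×0.17 = 15.64, 92×0.25 = 23, 92×0.16 = 14.72, 92×0.18 = 16.56, 92×0.24 = 22.08.
cat         O        E   (O−E)²/E
brown      22    15.64     2.5863
green      10       23     7.3478
orange     14    14.72     0.0352
white      14    16.56     0.3957
teal       32    22.08     4.4568
Sum = 14.822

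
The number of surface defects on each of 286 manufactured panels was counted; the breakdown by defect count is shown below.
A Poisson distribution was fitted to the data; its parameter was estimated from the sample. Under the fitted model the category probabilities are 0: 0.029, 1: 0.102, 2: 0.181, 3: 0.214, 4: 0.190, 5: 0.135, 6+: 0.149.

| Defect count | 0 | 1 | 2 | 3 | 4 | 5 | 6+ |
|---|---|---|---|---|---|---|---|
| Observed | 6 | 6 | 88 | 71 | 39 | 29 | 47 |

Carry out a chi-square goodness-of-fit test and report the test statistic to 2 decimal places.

Expected counts E_i = n·p_i: 286×0.029 = 8.294, 286×0.102 = 29.172, 286×0.181 = 51.766, 286×0.214 = 61.204, 286×0.190 = 54.34, 286×0.135 = 38.61, 286×0.149 = 42.614.
0: (6 − 8.294)²/8.294 = 5.262436/8.294 = 0.634
1: (6 − 29.172)²/29.172 = 536.941584/29.172 = 18.406
2: (88 − 51.766)²/51.766 = 1312.902756/51.766 = 25.362
3: (71 − 61.204)²/61.204 = 95.961616/61.204 = 1.568
4: (39 − 54.34)²/54.34 = 235.3156/54.34 = 4.330
5: (29 − 38.61)²/38.61 = 92.3521/38.61 = 2.392
6+: (47 − 42.614)²/42.614 = 19.236996/42.614 = 0.451
Sum = 53.14

53.14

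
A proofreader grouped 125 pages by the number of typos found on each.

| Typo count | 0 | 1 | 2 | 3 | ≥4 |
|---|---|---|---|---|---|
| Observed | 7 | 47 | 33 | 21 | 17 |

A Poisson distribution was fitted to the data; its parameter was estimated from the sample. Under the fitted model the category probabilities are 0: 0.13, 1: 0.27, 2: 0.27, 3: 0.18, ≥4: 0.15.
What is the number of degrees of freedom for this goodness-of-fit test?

There are k = 5 categories and 1 parameter estimated from the data, so df = 5 − 1 − 1 = 3.

3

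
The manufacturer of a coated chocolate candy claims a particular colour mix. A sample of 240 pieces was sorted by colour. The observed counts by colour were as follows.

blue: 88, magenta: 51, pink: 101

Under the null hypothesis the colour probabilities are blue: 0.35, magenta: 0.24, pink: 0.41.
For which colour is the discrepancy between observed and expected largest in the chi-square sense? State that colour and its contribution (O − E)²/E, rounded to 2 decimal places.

Expected counts E_i = n·p_i: 240×0.35 = 84, 240×0.24 = 57.6, 240×0.41 = 98.4.
cat          O        E   (O−E)²/E
blue        88       84      0.190
magenta     51     57.6      0.756
pink       101     98.4      0.069
The largest term is for magenta: 0.76.

magenta, 0.76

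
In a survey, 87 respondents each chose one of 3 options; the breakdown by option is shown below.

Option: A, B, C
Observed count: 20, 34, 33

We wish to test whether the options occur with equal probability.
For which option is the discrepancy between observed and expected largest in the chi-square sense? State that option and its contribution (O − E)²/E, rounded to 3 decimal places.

Expected count for each of the 3 categories: 87/3 = 29.
cat         O        E   (O−E)²/E
A          20       29     2.7931
B          34       29     0.8621
C          33       29     0.5517
The largest term is for A: 2.793.

A, 2.793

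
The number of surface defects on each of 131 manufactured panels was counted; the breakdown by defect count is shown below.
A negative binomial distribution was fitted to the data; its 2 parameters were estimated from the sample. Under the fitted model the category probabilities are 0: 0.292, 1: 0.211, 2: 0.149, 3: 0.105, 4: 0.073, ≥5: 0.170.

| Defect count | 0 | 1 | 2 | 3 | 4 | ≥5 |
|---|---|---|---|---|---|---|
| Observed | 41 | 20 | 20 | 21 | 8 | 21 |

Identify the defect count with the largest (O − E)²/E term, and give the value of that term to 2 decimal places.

Expected counts E_i = n·p_i: 131×0.292 = 38.252, 131×0.211 = 27.641, 131×0.149 = 19.519, 131×0.105 = 13.755, 131×0.073 = 9.563, 131×0.170 = 22.27.
χ² = (41−38.252)²/38.252 + (20−27.641)²/27.641 + (20−19.519)²/19.519 + (21−13.755)²/13.755 + (8−9.563)²/9.563 + (21−22.27)²/22.27
   = 0.197 + 2.112 + 0.012 + 3.816 + 0.255 + 0.072
The largest term is for 3: 3.82.

3, 3.82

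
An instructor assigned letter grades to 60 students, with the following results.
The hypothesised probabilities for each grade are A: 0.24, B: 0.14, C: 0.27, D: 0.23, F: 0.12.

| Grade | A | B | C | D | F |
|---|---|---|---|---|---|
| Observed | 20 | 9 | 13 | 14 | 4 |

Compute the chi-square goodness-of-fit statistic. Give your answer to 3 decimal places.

Expected counts E_i = n·p_i: 60×0.24 = 14.4, 60×0.14 = 8.4, 60×0.27 = 16.2, 60×0.23 = 13.8, 60×0.12 = 7.2.
cat         O        E   (O−E)²/E
A          20     14.4     2.1778
B           9      8.4     0.0429
C          13     16.2     0.6321
D          14     13.8     0.0029
F           4      7.2     1.4222
Sum = 4.278

4.278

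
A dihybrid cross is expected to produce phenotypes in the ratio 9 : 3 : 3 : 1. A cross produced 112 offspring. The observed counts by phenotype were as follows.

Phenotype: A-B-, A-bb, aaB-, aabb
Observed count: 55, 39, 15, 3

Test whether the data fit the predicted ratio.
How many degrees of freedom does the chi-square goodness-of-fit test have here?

3

There are k = 4 categories and no parameters were estimated from the data, so df = 4 − 1 = 3.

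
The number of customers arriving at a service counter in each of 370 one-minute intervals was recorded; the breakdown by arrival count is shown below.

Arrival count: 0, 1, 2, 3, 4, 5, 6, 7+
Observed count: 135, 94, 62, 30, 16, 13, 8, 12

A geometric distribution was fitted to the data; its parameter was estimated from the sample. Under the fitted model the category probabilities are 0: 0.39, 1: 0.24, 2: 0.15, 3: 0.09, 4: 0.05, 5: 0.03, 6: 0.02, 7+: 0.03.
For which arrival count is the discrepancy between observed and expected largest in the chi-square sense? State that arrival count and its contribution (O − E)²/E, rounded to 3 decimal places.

2, 0.761

Expected counts E_i = n·p_i: 370×0.39 = 144.3, 370×0.24 = 88.8, 370×0.15 = 55.5, 370×0.09 = 33.3, 370×0.05 = 18.5, 370×0.03 = 11.1, 370×0.02 = 7.4, 370×0.03 = 11.1.
cat         O        E   (O−E)²/E
0         135    144.3     0.5994
1          94     88.8     0.3045
2          62     55.5     0.7613
3          30     33.3     0.3270
4          16     18.5     0.3378
5          13     11.1     0.3252
6           8      7.4     0.0486
7+         12     11.1     0.0730
The largest term is for 2: 0.761.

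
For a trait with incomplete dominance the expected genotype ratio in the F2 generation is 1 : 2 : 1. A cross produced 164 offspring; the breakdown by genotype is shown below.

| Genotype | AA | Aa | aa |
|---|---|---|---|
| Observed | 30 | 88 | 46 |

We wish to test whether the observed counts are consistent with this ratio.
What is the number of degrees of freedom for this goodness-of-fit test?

There are k = 3 categories and no parameters were estimated from the data, so df = 3 − 1 = 2.

2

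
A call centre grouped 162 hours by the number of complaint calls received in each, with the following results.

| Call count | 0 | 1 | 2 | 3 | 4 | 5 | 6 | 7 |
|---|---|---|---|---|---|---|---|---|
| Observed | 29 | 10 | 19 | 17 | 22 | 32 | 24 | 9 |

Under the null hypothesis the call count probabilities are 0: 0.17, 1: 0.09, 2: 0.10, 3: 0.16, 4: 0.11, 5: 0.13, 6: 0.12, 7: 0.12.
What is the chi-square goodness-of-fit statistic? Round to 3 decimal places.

18.410

Expected counts E_i = n·p_i: 162×0.17 = 27.54, 162×0.09 = 14.58, 162×0.10 = 16.2, 162×0.16 = 25.92, 162×0.11 = 17.82, 162×0.13 = 21.06, 162×0.12 = 19.44, 162×0.12 = 19.44.
cat         O        E   (O−E)²/E
0          29    27.54     0.0774
1          10    14.58     1.4387
2          19     16.2     0.4840
3          17    25.92     3.0697
4          22    17.82     0.9805
5          32    21.06     5.6830
6          24    19.44     1.0696
7           9    19.44     5.6067
Sum = 18.410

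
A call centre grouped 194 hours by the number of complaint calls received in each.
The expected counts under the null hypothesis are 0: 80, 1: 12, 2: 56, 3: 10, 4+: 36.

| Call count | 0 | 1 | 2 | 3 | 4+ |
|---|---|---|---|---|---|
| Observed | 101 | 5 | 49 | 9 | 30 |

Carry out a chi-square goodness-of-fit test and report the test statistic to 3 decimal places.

cat         O        E   (O−E)²/E
0         101       80     5.5125
1           5       12     4.0833
2          49       56     0.8750
3           9       10     0.1000
4+         30       36     1.0000
Sum = 11.571

11.571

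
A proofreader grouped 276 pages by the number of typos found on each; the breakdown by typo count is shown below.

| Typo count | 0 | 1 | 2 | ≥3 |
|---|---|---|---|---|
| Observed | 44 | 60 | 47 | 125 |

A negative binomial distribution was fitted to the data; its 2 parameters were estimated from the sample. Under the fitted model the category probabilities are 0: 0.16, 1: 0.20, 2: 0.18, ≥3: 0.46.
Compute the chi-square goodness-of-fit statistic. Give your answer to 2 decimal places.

Expected counts E_i = n·p_i: 276×0.16 = 44.16, 276×0.20 = 55.2, 276×0.18 = 49.68, 276×0.46 = 126.96.
0: (44 − 44.16)²/44.16 = 0.0256/44.16 = 0.001
1: (60 − 55.2)²/55.2 = 23.04/55.2 = 0.417
2: (47 − 49.68)²/49.68 = 7.1824/49.68 = 0.145
≥3: (125 − 126.96)²/126.96 = 3.8416/126.96 = 0.030
Sum = 0.59

0.59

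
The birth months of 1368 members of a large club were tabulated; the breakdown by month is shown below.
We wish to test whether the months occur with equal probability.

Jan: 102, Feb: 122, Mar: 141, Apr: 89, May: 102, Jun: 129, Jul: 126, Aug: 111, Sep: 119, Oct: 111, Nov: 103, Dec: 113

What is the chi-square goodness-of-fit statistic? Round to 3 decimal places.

19.649

Expected count for each of the 12 categories: 1368/12 = 114.
Jan: (102 − 114)²/114 = 144/114 = 1.2632
Feb: (122 − 114)²/114 = 64/114 = 0.5614
Mar: (141 − 114)²/114 = 729/114 = 6.3947
Apr: (89 − 114)²/114 = 625/114 = 5.4825
May: (102 − 114)²/114 = 144/114 = 1.2632
Jun: (129 − 114)²/114 = 225/114 = 1.9737
Jul: (126 − 114)²/114 = 144/114 = 1.2632
Aug: (111 − 114)²/114 = 9/114 = 0.0789
Sep: (119 − 114)²/114 = 25/114 = 0.2193
Oct: (111 − 114)²/114 = 9/114 = 0.0789
Nov: (103 − 114)²/114 = 121/114 = 1.0614
Dec: (113 − 114)²/114 = 1/114 = 0.0088
Sum = 19.649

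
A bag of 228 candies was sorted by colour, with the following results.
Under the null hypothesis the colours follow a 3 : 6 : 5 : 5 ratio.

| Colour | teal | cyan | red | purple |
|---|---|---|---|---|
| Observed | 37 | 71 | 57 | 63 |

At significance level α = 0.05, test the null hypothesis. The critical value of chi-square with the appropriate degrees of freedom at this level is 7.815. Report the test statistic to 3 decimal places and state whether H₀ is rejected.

Ratio total = 19. Expected counts: 228×3/19 = 36, 228×6/19 = 72, 228×5/19 = 60, 228×5/19 = 60.
teal: (37 − 36)²/36 = 1/36 = 0.0278
cyan: (71 − 72)²/72 = 1/72 = 0.0139
red: (57 − 60)²/60 = 9/60 = 0.1500
purple: (63 − 60)²/60 = 9/60 = 0.1500
Sum = 0.342
df = 3. Since 0.342 < 7.815, we do not reject H₀.

0.342; do not reject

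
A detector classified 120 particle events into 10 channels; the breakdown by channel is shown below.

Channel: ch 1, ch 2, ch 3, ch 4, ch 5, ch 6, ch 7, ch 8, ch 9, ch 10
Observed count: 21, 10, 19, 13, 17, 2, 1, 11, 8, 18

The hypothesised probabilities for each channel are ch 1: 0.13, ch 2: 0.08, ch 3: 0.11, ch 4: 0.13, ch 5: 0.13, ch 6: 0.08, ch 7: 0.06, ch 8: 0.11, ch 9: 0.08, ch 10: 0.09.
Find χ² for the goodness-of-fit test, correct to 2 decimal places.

21.78

Expected counts E_i = n·p_i: 120×0.13 = 15.6, 120×0.08 = 9.6, 120×0.11 = 13.2, 120×0.13 = 15.6, 120×0.13 = 15.6, 120×0.08 = 9.6, 120×0.06 = 7.2, 120×0.11 = 13.2, 120×0.08 = 9.6, 120×0.09 = 10.8.
cat         O        E   (O−E)²/E
ch 1       21     15.6      1.869
ch 2       10      9.6      0.017
ch 3       19     13.2      2.548
ch 4       13     15.6      0.433
ch 5       17     15.6      0.126
ch 6        2      9.6      6.017
ch 7        1      7.2      5.339
ch 8       11     13.2      0.367
ch 9        8      9.6      0.267
ch 10      18     10.8      4.800
Sum = 21.78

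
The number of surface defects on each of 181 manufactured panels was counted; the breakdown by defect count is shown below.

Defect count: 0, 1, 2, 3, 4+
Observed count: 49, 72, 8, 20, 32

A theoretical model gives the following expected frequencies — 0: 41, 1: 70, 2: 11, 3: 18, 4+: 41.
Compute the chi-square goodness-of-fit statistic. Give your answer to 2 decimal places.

4.63

0: (49 − 41)²/41 = 64/41 = 1.561
1: (72 − 70)²/70 = 4/70 = 0.057
2: (8 − 11)²/11 = 9/11 = 0.818
3: (20 − 18)²/18 = 4/18 = 0.222
4+: (32 − 41)²/41 = 81/41 = 1.976
Sum = 4.63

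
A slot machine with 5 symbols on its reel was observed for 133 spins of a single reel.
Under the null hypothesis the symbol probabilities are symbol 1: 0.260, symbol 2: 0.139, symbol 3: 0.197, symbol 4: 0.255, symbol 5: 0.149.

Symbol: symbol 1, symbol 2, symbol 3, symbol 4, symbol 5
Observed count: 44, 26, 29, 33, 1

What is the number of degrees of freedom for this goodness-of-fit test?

There are k = 5 categories and no parameters were estimated from the data, so df = 5 − 1 = 4.

4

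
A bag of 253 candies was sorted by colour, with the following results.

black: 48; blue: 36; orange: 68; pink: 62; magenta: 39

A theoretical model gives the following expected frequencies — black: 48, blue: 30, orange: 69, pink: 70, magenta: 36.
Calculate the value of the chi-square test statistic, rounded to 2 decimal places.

black: (48 − 48)²/48 = 0/48 = 0.000
blue: (36 − 30)²/30 = 36/30 = 1.200
orange: (68 − 69)²/69 = 1/69 = 0.014
pink: (62 − 70)²/70 = 64/70 = 0.914
magenta: (39 − 36)²/36 = 9/36 = 0.250
Sum = 2.38

2.38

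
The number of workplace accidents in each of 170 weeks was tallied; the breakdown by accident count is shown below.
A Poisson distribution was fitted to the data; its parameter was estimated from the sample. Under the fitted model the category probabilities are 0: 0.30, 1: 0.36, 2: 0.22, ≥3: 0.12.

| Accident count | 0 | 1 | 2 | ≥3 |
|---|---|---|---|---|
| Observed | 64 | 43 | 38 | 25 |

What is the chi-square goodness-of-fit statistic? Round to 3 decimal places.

9.773

Expected counts E_i = n·p_i: 170×0.30 = 51, 170×0.36 = 61.2, 170×0.22 = 37.4, 170×0.12 = 20.4.
χ² = (64−51)²/51 + (43−61.2)²/61.2 + (38−37.4)²/37.4 + (25−20.4)²/20.4
   = 3.3137 + 5.4124 + 0.0096 + 1.0373
Sum = 9.773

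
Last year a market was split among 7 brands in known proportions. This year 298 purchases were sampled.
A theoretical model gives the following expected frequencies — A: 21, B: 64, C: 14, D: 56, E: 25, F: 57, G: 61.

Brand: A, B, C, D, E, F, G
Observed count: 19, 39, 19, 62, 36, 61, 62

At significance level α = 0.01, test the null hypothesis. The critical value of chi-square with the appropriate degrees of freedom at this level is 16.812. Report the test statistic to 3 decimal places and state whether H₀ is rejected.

A: (19 − 21)²/21 = 4/21 = 0.1905
B: (39 − 64)²/64 = 625/64 = 9.7656
C: (19 − 14)²/14 = 25/14 = 1.7857
D: (62 − 56)²/56 = 36/56 = 0.6429
E: (36 − 25)²/25 = 121/25 = 4.8400
F: (61 − 57)²/57 = 16/57 = 0.2807
G: (62 − 61)²/61 = 1/61 = 0.0164
Sum = 17.522
df = 6. Since 17.522 > 16.812, we reject H₀.

17.522; reject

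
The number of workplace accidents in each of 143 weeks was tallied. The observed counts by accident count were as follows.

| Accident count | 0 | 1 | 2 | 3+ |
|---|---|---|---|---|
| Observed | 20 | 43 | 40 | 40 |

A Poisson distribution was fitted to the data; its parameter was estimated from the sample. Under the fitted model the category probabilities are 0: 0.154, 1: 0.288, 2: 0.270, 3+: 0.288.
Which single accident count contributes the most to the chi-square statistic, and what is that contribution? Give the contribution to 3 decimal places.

0, 0.186

Expected counts E_i = n·p_i: 143×0.154 = 22.022, 143×0.288 = 41.184, 143×0.270 = 38.61, 143×0.288 = 41.184.
χ² = (20−22.022)²/22.022 + (43−41.184)²/41.184 + (40−38.61)²/38.61 + (40−41.184)²/41.184
   = 0.1857 + 0.0801 + 0.0500 + 0.0340
The largest term is for 0: 0.186.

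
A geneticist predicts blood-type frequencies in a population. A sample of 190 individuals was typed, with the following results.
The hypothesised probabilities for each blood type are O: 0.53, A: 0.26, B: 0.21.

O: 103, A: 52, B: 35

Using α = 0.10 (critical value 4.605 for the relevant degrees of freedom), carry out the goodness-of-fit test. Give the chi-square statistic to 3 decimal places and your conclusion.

0.791; do not reject

Expected counts E_i = n·p_i: 190×0.53 = 100.7, 190×0.26 = 49.4, 190×0.21 = 39.9.
O: (103 − 100.7)²/100.7 = 5.29/100.7 = 0.0525
A: (52 − 49.4)²/49.4 = 6.76/49.4 = 0.1368
B: (35 − 39.9)²/39.9 = 24.01/39.9 = 0.6018
Sum = 0.791
df = 2. Since 0.791 < 4.605, we do not reject H₀.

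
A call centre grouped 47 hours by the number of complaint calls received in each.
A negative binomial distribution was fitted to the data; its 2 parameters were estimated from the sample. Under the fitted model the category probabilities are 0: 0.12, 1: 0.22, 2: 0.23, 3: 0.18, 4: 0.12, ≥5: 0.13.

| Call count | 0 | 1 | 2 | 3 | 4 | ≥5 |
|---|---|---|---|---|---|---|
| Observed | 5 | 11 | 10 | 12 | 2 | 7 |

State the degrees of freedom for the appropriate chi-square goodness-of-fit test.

3

There are k = 6 categories and 2 parameters estimated from the data, so df = 6 − 1 − 2 = 3.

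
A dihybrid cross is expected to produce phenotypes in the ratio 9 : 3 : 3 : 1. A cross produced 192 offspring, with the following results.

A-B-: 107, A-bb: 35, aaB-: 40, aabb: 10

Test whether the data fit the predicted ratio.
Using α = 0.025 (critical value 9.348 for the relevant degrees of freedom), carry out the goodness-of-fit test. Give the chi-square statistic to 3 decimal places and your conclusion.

0.815; do not reject

Ratio total = 16. Expected counts: 192×9/16 = 108, 192×3/16 = 36, 192×3/16 = 36, 192×1/16 = 12.
A-B-: (107 − 108)²/108 = 1/108 = 0.0093
A-bb: (35 − 36)²/36 = 1/36 = 0.0278
aaB-: (40 − 36)²/36 = 16/36 = 0.4444
aabb: (10 − 12)²/12 = 4/12 = 0.3333
Sum = 0.815
df = 3. Since 0.815 < 9.348, we do not reject H₀.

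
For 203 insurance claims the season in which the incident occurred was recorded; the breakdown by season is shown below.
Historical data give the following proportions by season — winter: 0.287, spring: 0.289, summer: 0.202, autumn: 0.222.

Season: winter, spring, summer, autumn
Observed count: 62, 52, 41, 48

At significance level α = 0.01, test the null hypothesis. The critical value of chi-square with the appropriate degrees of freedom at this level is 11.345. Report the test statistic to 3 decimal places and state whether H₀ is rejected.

1.189; do not reject

Expected counts E_i = n·p_i: 203×0.287 = 58.261, 203×0.289 = 58.667, 203×0.202 = 41.006, 203×0.222 = 45.066.
cat         O        E   (O−E)²/E
winter     62   58.261     0.2400
spring     52   58.667     0.7576
summer     41   41.006     0.0000
autumn     48   45.066     0.1910
Sum = 1.189
df = 3. Since 1.189 < 11.345, we do not reject H₀.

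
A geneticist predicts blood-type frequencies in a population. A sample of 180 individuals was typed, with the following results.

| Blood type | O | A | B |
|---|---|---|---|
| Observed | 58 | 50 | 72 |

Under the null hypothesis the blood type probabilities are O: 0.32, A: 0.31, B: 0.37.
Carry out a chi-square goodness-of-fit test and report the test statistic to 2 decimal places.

Expected counts E_i = n·p_i: 180×0.32 = 57.6, 180×0.31 = 55.8, 180×0.37 = 66.6.
O: (58 − 57.6)²/57.6 = 0.16/57.6 = 0.003
A: (50 − 55.8)²/55.8 = 33.64/55.8 = 0.603
B: (72 − 66.6)²/66.6 = 29.16/66.6 = 0.438
Sum = 1.04

1.04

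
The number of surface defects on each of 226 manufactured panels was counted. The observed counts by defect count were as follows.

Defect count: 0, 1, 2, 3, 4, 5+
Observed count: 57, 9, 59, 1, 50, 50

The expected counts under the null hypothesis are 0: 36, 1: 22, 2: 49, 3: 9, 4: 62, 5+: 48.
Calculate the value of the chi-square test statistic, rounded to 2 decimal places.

31.49

χ² = (57−36)²/36 + (9−22)²/22 + (59−49)²/49 + (1−9)²/9 + (50−62)²/62 + (50−48)²/48
   = 12.250 + 7.682 + 2.041 + 7.111 + 2.323 + 0.083
Sum = 31.49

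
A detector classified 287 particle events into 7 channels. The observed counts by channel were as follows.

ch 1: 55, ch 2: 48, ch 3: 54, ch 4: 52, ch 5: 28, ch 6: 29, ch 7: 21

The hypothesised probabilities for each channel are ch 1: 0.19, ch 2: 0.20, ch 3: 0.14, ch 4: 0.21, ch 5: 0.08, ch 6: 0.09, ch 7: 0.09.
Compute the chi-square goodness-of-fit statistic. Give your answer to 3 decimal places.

9.830

Expected counts E_i = n·p_i: 287×0.19 = 54.53, 287×0.20 = 57.4, 287×0.14 = 40.18, 287×0.21 = 60.27, 287×0.08 = 22.96, 287×0.09 = 25.83, 287×0.09 = 25.83.
χ² = (55−54.53)²/54.53 + (48−57.4)²/57.4 + (54−40.18)²/40.18 + (52−60.27)²/60.27 + (28−22.96)²/22.96 + (29−25.83)²/25.83 + (21−25.83)²/25.83
   = 0.0041 + 1.5394 + 4.7534 + 1.1348 + 1.1063 + 0.3890 + 0.9032
Sum = 9.830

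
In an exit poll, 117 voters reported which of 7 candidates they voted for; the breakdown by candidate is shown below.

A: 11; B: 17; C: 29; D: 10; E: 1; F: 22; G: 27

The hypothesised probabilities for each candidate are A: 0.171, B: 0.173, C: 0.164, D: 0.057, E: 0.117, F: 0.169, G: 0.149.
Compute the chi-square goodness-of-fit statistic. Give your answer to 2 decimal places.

Expected counts E_i = n·p_i: 117×0.171 = 20.007, 117×0.173 = 20.241, 117×0.164 = 19.188, 117×0.057 = 6.669, 117×0.117 = 13.689, 117×0.169 = 19.773, 117×0.149 = 17.433.
A: (11 − 20.007)²/20.007 = 81.126049/20.007 = 4.055
B: (17 − 20.241)²/20.241 = 10.504081/20.241 = 0.519
C: (29 − 19.188)²/19.188 = 96.275344/19.188 = 5.017
D: (10 − 6.669)²/6.669 = 11.095561/6.669 = 1.664
E: (1 − 13.689)²/13.689 = 161.010721/13.689 = 11.762
F: (22 − 19.773)²/19.773 = 4.959529/19.773 = 0.251
G: (27 − 17.433)²/17.433 = 91.527489/17.433 = 5.250
Sum = 28.52

28.52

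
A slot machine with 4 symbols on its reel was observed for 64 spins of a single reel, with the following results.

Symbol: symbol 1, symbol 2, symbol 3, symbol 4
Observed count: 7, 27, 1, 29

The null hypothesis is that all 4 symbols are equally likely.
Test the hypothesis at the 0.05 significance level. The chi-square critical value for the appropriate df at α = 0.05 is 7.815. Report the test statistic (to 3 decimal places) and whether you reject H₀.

37.250; reject

Expected count for each of the 4 categories: 64/4 = 16.
symbol 1: (7 − 16)²/16 = 81/16 = 5.0625
symbol 2: (27 − 16)²/16 = 121/16 = 7.5625
symbol 3: (1 − 16)²/16 = 225/16 = 14.0625
symbol 4: (29 − 16)²/16 = 169/16 = 10.5625
Sum = 37.250
df = 3. Since 37.250 > 7.815, we reject H₀.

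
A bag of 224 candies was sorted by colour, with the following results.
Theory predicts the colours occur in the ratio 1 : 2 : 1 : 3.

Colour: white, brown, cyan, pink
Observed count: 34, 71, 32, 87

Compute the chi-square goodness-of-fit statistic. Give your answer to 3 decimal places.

Ratio total = 7. Expected counts: 224×1/7 = 32, 224×2/7 = 64, 224×1/7 = 32, 224×3/7 = 96.
cat         O        E   (O−E)²/E
white      34       32     0.1250
brown      71       64     0.7656
cyan       32       32     0.0000
pink       87       96     0.8438
Sum = 1.734

1.734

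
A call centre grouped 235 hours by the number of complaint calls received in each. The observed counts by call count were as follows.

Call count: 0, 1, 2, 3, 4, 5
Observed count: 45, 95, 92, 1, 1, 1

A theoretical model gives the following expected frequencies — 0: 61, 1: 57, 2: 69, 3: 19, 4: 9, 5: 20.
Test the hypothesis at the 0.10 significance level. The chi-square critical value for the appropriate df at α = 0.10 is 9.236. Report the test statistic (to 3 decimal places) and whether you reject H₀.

χ² = (45−61)²/61 + (95−57)²/57 + (92−69)²/69 + (1−19)²/19 + (1−9)²/9 + (1−20)²/20
   = 4.1967 + 25.3333 + 7.6667 + 17.0526 + 7.1111 + 18.0500
Sum = 79.410
df = 5. Since 79.410 > 9.236, we reject H₀.

79.410; reject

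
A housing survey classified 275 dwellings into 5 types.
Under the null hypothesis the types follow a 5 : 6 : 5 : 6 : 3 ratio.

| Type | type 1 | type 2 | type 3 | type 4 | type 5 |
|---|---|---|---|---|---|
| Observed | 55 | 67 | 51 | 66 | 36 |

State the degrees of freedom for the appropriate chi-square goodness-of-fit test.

4

There are k = 5 categories and no parameters were estimated from the data, so df = 5 − 1 = 4.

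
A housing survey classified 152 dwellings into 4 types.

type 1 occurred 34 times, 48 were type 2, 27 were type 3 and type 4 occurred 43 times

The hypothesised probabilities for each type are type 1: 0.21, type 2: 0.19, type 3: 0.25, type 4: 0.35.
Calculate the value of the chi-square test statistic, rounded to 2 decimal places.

Expected counts E_i = n·p_i: 152×0.21 = 31.92, 152×0.19 = 28.88, 152×0.25 = 38, 152×0.35 = 53.2.
cat         O        E   (O−E)²/E
type 1     34    31.92      0.136
type 2     48    28.88     12.658
type 3     27       38      3.184
type 4     43     53.2      1.956
Sum = 17.93

17.93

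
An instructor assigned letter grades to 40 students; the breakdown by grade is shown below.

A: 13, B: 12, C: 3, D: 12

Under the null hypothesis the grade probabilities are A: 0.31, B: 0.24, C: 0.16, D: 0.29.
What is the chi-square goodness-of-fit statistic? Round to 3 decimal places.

Expected counts E_i = n·p_i: 40×0.31 = 12.4, 40×0.24 = 9.6, 40×0.16 = 6.4, 40×0.29 = 11.6.
A: (13 − 12.4)²/12.4 = 0.36/12.4 = 0.0290
B: (12 − 9.6)²/9.6 = 5.76/9.6 = 0.6000
C: (3 − 6.4)²/6.4 = 11.56/6.4 = 1.8063
D: (12 − 11.6)²/11.6 = 0.16/11.6 = 0.0138
Sum = 2.449

2.449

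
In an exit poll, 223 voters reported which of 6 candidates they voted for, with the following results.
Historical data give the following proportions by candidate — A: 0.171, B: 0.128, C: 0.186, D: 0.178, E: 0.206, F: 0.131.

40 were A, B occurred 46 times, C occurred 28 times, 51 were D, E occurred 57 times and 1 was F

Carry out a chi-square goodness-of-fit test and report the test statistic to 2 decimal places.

48.28

Expected counts E_i = n·p_i: 223×0.171 = 38.133, 223×0.128 = 28.544, 223×0.186 = 41.478, 223×0.178 = 39.694, 223×0.206 = 45.938, 223×0.131 = 29.213.
cat         O        E   (O−E)²/E
A          40   38.133      0.091
B          46   28.544     10.675
C          28   41.478      4.380
D          51   39.694      3.220
E          57   45.938      2.664
F           1   29.213     27.247
Sum = 48.28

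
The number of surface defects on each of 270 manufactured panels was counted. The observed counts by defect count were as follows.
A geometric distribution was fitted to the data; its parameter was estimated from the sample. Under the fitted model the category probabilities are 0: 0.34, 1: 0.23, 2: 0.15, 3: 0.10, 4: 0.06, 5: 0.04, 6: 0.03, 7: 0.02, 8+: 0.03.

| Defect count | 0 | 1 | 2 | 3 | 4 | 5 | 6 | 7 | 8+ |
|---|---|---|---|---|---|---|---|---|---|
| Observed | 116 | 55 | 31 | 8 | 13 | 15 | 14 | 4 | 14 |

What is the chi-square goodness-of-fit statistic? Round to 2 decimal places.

Expected counts E_i = n·p_i: 270×0.34 = 91.8, 270×0.23 = 62.1, 270×0.15 = 40.5, 270×0.10 = 27, 270×0.06 = 16.2, 270×0.04 = 10.8, 270×0.03 = 8.1, 270×0.02 = 5.4, 270×0.03 = 8.1.
χ² = (116−91.8)²/91.8 + (55−62.1)²/62.1 + (31−40.5)²/40.5 + (8−27)²/27 + (13−16.2)²/16.2 + (15−10.8)²/10.8 + (14−8.1)²/8.1 + (4−5.4)²/5.4 + (14−8.1)²/8.1
   = 6.380 + 0.812 + 2.228 + 13.370 + 0.632 + 1.633 + 4.298 + 0.363 + 4.298
Sum = 34.01

34.01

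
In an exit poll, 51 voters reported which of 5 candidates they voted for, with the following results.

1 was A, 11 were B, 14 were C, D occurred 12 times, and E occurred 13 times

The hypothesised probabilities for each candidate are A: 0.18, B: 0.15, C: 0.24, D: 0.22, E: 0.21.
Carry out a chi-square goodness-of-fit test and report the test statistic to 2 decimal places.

Expected counts E_i = n·p_i: 51×0.18 = 9.18, 51×0.15 = 7.65, 51×0.24 = 12.24, 51×0.22 = 11.22, 51×0.21 = 10.71.
χ² = (1−9.18)²/9.18 + (11−7.65)²/7.65 + (14−12.24)²/12.24 + (12−11.22)²/11.22 + (13−10.71)²/10.71
   = 7.289 + 1.467 + 0.253 + 0.054 + 0.490
Sum = 9.55

9.55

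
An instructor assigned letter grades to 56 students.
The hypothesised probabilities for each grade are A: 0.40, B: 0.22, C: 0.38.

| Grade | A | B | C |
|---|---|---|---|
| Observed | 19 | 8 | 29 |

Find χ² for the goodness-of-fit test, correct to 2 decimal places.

4.83

Expected counts E_i = n·p_i: 56×0.40 = 22.4, 56×0.22 = 12.32, 56×0.38 = 21.28.
cat         O        E   (O−E)²/E
A          19     22.4      0.516
B           8    12.32      1.515
C          29    21.28      2.801
Sum = 4.83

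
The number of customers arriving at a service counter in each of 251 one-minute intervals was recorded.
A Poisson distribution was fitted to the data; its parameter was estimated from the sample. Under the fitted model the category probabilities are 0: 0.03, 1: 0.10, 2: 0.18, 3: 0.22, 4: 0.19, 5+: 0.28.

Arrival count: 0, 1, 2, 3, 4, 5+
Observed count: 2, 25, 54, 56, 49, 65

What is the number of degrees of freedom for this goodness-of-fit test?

There are k = 6 categories and 1 parameter estimated from the data, so df = 6 − 1 − 1 = 4.

4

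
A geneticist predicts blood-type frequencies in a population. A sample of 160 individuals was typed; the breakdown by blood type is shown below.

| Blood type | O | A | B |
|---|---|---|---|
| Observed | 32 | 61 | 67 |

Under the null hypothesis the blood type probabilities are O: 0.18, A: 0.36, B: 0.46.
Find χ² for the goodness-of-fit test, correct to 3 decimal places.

Expected counts E_i = n·p_i: 160×0.18 = 28.8, 160×0.36 = 57.6, 160×0.46 = 73.6.
χ² = (32−28.8)²/28.8 + (61−57.6)²/57.6 + (67−73.6)²/73.6
   = 0.3556 + 0.2007 + 0.5918
Sum = 1.148

1.148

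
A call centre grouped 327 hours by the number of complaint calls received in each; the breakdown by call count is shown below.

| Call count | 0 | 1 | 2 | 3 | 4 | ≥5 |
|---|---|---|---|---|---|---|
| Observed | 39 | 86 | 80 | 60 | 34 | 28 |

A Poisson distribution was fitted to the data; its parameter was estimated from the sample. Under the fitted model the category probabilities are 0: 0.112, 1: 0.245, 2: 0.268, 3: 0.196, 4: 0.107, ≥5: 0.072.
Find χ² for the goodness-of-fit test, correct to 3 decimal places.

2.384

Expected counts E_i = n·p_i: 327×0.112 = 36.624, 327×0.245 = 80.115, 327×0.268 = 87.636, 327×0.196 = 64.092, 327×0.107 = 34.989, 327×0.072 = 23.544.
cat         O        E   (O−E)²/E
0          39   36.624     0.1541
1          86   80.115     0.4323
2          80   87.636     0.6653
3          60   64.092     0.2613
4          34   34.989     0.0280
≥5         28   23.544     0.8434
Sum = 2.384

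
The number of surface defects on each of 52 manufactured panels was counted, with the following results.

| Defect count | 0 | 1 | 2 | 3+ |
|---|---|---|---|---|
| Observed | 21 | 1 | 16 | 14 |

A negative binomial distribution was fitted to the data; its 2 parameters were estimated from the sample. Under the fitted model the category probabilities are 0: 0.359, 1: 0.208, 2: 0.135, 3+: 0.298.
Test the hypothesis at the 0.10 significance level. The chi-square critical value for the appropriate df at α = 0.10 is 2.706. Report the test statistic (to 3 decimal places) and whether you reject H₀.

Expected counts E_i = n·p_i: 52×0.359 = 18.668, 52×0.208 = 10.816, 52×0.135 = 7.02, 52×0.298 = 15.496.
χ² = (21−18.668)²/18.668 + (1−10.816)²/10.816 + (16−7.02)²/7.02 + (14−15.496)²/15.496
   = 0.2913 + 8.9085 + 11.4872 + 0.1444
Sum = 20.831
df = 1. Since 20.831 > 2.706, we reject H₀.

20.831; reject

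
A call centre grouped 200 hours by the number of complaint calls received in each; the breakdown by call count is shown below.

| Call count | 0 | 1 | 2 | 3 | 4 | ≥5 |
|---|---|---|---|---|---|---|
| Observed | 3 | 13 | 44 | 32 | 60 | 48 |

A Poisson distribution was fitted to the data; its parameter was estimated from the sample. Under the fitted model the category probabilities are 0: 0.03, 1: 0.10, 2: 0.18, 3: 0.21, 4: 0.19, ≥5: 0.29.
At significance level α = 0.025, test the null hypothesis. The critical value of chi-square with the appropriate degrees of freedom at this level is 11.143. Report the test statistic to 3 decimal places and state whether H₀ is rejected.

Expected counts E_i = n·p_i: 200×0.03 = 6, 200×0.10 = 20, 200×0.18 = 36, 200×0.21 = 42, 200×0.19 = 38, 200×0.29 = 58.
χ² = (3−6)²/6 + (13−20)²/20 + (44−36)²/36 + (32−42)²/42 + (60−38)²/38 + (48−58)²/58
   = 1.5000 + 2.4500 + 1.7778 + 2.3810 + 12.7368 + 1.7241
Sum = 22.570
df = 4. Since 22.570 > 11.143, we reject H₀.

22.570; reject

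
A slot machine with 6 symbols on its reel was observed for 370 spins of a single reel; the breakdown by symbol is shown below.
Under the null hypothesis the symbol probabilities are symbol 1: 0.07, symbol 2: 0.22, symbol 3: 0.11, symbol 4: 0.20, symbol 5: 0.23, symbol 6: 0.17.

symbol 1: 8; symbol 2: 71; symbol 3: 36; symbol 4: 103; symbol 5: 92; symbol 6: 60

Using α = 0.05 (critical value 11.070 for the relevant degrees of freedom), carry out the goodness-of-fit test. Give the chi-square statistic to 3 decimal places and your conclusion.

26.301; reject

Expected counts E_i = n·p_i: 370×0.07 = 25.9, 370×0.22 = 81.4, 370×0.11 = 40.7, 370×0.20 = 74, 370×0.23 = 85.1, 370×0.17 = 62.9.
cat           O        E   (O−E)²/E
symbol 1      8     25.9    12.3710
symbol 2     71     81.4     1.3287
symbol 3     36     40.7     0.5428
symbol 4    103       74    11.3649
symbol 5     92     85.1     0.5595
symbol 6     60     62.9     0.1337
Sum = 26.301
df = 5. Since 26.301 > 11.070, we reject H₀.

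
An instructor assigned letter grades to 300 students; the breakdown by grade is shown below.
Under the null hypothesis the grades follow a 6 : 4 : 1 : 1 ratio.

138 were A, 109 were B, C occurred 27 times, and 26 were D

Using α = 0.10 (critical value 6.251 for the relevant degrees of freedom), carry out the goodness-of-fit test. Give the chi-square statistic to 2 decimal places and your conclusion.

Ratio total = 12. Expected counts: 300×6/12 = 150, 300×4/12 = 100, 300×1/12 = 25, 300×1/12 = 25.
χ² = (138−150)²/150 + (109−100)²/100 + (27−25)²/25 + (26−25)²/25
   = 0.960 + 0.810 + 0.160 + 0.040
Sum = 1.97
df = 3. Since 1.97 < 6.251, we do not reject H₀.

1.97; do not reject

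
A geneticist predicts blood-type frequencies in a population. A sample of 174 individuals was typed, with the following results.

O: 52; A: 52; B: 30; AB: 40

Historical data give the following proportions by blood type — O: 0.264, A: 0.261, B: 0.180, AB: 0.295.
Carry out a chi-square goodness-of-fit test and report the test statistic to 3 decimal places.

Expected counts E_i = n·p_i: 174×0.264 = 45.936, 174×0.261 = 45.414, 174×0.180 = 31.32, 174×0.295 = 51.33.
χ² = (52−45.936)²/45.936 + (52−45.414)²/45.414 + (30−31.32)²/31.32 + (40−51.33)²/51.33
   = 0.8005 + 0.9551 + 0.0556 + 2.5009
Sum = 4.312

4.312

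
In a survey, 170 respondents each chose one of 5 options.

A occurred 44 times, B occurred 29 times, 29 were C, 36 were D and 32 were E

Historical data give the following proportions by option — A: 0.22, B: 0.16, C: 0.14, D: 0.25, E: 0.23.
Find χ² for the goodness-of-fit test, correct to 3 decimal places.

Expected counts E_i = n·p_i: 170×0.22 = 37.4, 170×0.16 = 27.2, 170×0.14 = 23.8, 170×0.25 = 42.5, 170×0.23 = 39.1.
cat         O        E   (O−E)²/E
A          44     37.4     1.1647
B          29     27.2     0.1191
C          29     23.8     1.1361
D          36     42.5     0.9941
E          32     39.1     1.2893
Sum = 4.703

4.703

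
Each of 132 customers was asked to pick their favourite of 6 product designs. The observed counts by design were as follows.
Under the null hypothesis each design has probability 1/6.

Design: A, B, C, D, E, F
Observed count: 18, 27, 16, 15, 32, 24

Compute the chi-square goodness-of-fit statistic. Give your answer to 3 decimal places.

10.455

Expected count for each of the 6 categories: 132/6 = 22.
A: (18 − 22)²/22 = 16/22 = 0.7273
B: (27 − 22)²/22 = 25/22 = 1.1364
C: (16 − 22)²/22 = 36/22 = 1.6364
D: (15 − 22)²/22 = 49/22 = 2.2273
E: (32 − 22)²/22 = 100/22 = 4.5455
F: (24 − 22)²/22 = 4/22 = 0.1818
Sum = 10.455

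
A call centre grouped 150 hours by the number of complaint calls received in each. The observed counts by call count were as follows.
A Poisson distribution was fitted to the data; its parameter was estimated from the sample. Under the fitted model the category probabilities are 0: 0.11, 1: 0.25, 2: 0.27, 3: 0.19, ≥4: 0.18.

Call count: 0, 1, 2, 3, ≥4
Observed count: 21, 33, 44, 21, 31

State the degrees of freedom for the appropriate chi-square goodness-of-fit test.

3

There are k = 5 categories and 1 parameter estimated from the data, so df = 5 − 1 − 1 = 3.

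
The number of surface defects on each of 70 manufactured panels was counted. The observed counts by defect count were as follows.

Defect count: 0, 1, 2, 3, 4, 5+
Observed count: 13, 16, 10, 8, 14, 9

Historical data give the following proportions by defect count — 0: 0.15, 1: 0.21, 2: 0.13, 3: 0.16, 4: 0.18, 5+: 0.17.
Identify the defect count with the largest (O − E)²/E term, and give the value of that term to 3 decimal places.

Expected counts E_i = n·p_i: 70×0.15 = 10.5, 70×0.21 = 14.7, 70×0.13 = 9.1, 70×0.16 = 11.2, 70×0.18 = 12.6, 70×0.17 = 11.9.
0: (13 − 10.5)²/10.5 = 6.25/10.5 = 0.5952
1: (16 − 14.7)²/14.7 = 1.69/14.7 = 0.1150
2: (10 − 9.1)²/9.1 = 0.81/9.1 = 0.0890
3: (8 − 11.2)²/11.2 = 10.24/11.2 = 0.9143
4: (14 − 12.6)²/12.6 = 1.96/12.6 = 0.1556
5+: (9 − 11.9)²/11.9 = 8.41/11.9 = 0.7067
The largest term is for 3: 0.914.

3, 0.914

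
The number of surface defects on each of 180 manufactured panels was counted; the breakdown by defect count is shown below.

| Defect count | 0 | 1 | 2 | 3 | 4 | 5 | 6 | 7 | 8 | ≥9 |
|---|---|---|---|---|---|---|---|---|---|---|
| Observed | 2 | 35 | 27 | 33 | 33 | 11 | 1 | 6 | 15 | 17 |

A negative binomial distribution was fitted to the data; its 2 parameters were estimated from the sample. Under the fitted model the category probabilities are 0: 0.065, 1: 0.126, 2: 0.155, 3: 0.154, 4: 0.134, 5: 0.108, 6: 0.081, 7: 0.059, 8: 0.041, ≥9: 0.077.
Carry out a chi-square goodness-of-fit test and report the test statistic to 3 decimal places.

Expected counts E_i = n·p_i: 180×0.065 = 11.7, 180×0.126 = 22.68, 180×0.155 = 27.9, 180×0.154 = 27.72, 180×0.134 = 24.12, 180×0.108 = 19.44, 180×0.081 = 14.58, 180×0.059 = 10.62, 180×0.041 = 7.38, 180×0.077 = 13.86.
cat         O        E   (O−E)²/E
0           2     11.7     8.0419
1          35    22.68     6.6923
2          27     27.9     0.0290
3          33    27.72     1.0057
4          33    24.12     3.2693
5          11    19.44     3.6643
6           1    14.58    12.6486
7           6    10.62     2.0098
8          15     7.38     7.8678
≥9         17    13.86     0.7114
Sum = 45.940

45.940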